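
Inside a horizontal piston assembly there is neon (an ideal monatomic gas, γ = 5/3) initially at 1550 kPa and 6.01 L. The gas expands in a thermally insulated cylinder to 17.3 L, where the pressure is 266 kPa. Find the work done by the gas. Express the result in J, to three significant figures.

Adiabatic: W = (P₁V₁ − P₂V₂)/(γ − 1) with γ = 5/3.
P₁V₁ = 9316 J, P₂V₂ = 4602 J.
W = (9316 − 4602) / 0.6667 = 7071 J.

W ≈ 7070 J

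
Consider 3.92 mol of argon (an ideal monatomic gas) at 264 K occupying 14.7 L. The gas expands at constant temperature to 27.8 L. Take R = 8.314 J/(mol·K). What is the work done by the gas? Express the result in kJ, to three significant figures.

W ≈ 5.48 kJ

Isothermal: W = nRT ln(V₂/V₁).
W = (3.92)(8.314)(264) × ln(27.8/14.7)
  = 8604 × 0.6372
W_by_gas = 5482 J.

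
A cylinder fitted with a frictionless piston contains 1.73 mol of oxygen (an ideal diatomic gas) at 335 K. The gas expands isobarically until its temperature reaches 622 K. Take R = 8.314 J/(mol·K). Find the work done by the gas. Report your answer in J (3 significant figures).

Isobaric: W = P ΔV = nR ΔT.
W = (1.73)(8.314)(622 − 335) = 4128 J.

W ≈ 4130 J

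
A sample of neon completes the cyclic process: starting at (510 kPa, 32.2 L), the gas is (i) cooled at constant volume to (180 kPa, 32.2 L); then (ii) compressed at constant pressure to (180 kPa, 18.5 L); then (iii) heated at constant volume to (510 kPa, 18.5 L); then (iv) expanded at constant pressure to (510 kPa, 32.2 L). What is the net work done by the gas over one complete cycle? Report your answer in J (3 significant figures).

W_net ≈ 4520 J

Constant-volume legs do no work.
W(ii) = (180)(18.5 − 32.2) = -2466 J; W(iv) = (510)(32.2 − 18.5) = 6987 J.
W_net = -2466 + 6987 = 4521 J (the clockwise enclosed area).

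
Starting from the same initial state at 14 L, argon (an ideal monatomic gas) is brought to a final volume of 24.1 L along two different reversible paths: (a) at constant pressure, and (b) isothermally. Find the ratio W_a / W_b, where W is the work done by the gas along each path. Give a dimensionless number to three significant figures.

W_a / W_b ≈ 1.33

Path (a) isobaric: W = P₁(V₂ − V₁) → W_a/(P₁V₁) = 0.7214.
Path (b) isothermal: W = P₁V₁ ln(V₂/V₁) → W_b/(P₁V₁) = 0.5432.
W_a / W_b = 0.7214 / 0.5432 = 1.328.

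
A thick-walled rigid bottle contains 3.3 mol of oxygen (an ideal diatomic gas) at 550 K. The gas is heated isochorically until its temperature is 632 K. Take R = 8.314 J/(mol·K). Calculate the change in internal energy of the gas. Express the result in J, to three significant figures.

Constant volume ⇒ W = 0, so Q = ΔU = nCᵥΔT with Cᵥ = 5R/2 = 20.79 J/(mol·K).
ΔU = (3.3)(20.79)(632 − 550) = 5624 J.

ΔU ≈ 5620 J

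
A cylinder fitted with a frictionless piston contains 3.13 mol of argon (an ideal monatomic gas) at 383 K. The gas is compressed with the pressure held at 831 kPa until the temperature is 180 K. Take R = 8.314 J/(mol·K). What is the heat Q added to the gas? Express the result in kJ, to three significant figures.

Q ≈ -13.2 kJ

Isobaric: W = nRΔT = (3.13)(8.314)(-203) = -5283 J.
ΔU = nCᵥΔT with Cᵥ = 3R/2: ΔU = (3.13)(12.47)(-203) = -7924 J.
Q = ΔU + W = -7924 − 5283 = -13207 J.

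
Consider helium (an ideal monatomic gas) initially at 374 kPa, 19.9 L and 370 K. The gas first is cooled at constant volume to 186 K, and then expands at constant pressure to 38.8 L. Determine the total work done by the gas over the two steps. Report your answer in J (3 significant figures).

Step 1 (isochoric): W = 0 (constant volume).
After step 1: P = 188 kPa (V unchanged).
Step 2 (isobaric): W = PΔV = (188 kPa)(38.8 − 19.9 L) = 3553 J.
W_total = 0 + 3553 = 3553 J.

W_total ≈ 3550 J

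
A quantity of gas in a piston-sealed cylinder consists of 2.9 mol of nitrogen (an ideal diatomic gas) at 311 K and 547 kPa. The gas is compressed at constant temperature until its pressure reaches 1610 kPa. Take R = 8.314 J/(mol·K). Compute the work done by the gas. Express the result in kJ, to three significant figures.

W ≈ -8.09 kJ

Isothermal process: W = nRT ln(V₂/V₁) = nRT ln(P₁/P₂).
W = (2.9)(8.314)(311) × ln(547/1610)
  = 7498 × ln(0.3398) = 7498 × -1.08
W_by_gas = -8095 J.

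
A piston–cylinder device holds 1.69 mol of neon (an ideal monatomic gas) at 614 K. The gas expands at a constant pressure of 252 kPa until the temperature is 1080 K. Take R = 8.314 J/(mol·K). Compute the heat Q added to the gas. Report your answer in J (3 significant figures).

Q ≈ 16400 J

Isobaric: W = nRΔT = (1.69)(8.314)(466) = 6548 J.
ΔU = nCᵥΔT with Cᵥ = 3R/2: ΔU = (1.69)(12.47)(466) = 9821 J.
Q = ΔU + W = 9821 + 6548 = 16369 J.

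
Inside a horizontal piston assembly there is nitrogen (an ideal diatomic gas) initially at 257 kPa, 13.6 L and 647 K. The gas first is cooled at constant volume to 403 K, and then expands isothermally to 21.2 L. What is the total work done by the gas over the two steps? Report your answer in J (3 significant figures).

Step 1 (isochoric): W = 0 (constant volume).
After step 1: P = 160.1 kPa (V unchanged).
Step 2 (isothermal): W = P₁V₁ ln(V₂/V₁) = (2177) ln(21.2/13.6) = 966.5 J.
W_total = 0 + 966.5 = 966.5 J.

W_total ≈ 966 J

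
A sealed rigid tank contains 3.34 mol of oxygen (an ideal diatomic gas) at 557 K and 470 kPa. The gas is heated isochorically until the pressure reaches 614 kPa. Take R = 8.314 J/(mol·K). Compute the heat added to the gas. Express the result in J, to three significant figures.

Constant volume ⇒ W = 0, so Q = ΔU = nCᵥΔT with Cᵥ = 5R/2 = 20.79 J/(mol·K).
At constant V, T₂/T₁ = P₂/P₁ ⇒ ΔT = T₁(P₂/P₁ − 1) = 557·(614/470 − 1) = 170.7 K.
ΔU = (3.34)(20.79)(170.7) = 11847 J.

Q ≈ 11800 J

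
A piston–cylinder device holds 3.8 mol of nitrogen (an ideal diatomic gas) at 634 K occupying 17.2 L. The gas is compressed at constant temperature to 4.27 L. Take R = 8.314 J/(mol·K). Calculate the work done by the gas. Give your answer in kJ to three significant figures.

W ≈ -27.9 kJ

Isothermal: W = nRT ln(V₂/V₁).
W = (3.8)(8.314)(634) × ln(4.27/17.2)
  = 20030 × -1.393
W_by_gas = -27908 J.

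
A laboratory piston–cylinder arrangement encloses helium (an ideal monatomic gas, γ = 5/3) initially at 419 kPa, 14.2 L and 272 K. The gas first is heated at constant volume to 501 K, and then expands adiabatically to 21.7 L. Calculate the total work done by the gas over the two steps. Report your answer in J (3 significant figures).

Step 1 (isochoric): W = 0 (constant volume).
After step 1: P = 771.8 kPa (V unchanged).
Step 2 (adiabatic): W = (P₁V₁ − P₂V₂)/(γ−1) = (10959 − 8260)/0.667 = 4048 J.
W_total = 0 + 4048 = 4048 J.

W_total ≈ 4050 J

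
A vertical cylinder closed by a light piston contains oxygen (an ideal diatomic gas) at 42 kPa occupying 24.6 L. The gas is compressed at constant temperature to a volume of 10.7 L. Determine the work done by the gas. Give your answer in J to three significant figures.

W ≈ -860 J

Isothermal: W = nRT ln(V₂/V₁) = P₁V₁ ln(V₂/V₁).
P₁V₁ = (42 kPa)(24.6 L) = 1033 J.
W = 1033 × ln(10.7/24.6) = 1033 × -0.8325
W_by_gas = -860.1 J.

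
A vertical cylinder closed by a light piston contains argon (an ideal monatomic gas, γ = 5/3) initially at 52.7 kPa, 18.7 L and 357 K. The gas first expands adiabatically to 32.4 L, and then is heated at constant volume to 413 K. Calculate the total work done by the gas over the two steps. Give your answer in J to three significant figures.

Step 1 (adiabatic): W = (P₁V₁ − P₂V₂)/(γ−1) = (985.5 − 683.2)/0.667 = 453.5 J.
Step 2 (isochoric): W = 0 (constant volume).
W_total = 453.5 + 0 = 453.5 J.

W_total ≈ 454 J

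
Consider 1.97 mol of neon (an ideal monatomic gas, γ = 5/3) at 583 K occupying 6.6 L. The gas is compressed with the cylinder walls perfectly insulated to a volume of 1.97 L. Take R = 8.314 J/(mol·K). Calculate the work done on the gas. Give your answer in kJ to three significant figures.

Adiabatic: TV^(γ−1) = const with γ = 5/3.
T₂ = T₁ (V₁/V₂)^(γ−1) = 583 × (6.6/1.97)^0.667 = 583 × 2.239 = 1305 K.
W_by = nCᵥ(T₁ − T₂) = (1.97)(12.47)(583 − 1305) = -17746 J.
Work on gas = −W_by = 17746 J.

W ≈ 17.7 kJ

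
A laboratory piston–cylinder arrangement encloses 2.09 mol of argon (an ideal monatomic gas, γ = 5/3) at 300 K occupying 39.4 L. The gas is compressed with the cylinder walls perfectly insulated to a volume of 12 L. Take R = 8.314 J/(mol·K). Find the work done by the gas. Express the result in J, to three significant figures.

W ≈ -9450 J

Adiabatic: TV^(γ−1) = const with γ = 5/3.
T₂ = T₁ (V₁/V₂)^(γ−1) = 300 × (39.4/12)^0.667 = 300 × 2.209 = 662.7 K.
W_by = nCᵥ(T₁ − T₂) = (2.09)(12.47)(300 − 662.7) = -9454 J.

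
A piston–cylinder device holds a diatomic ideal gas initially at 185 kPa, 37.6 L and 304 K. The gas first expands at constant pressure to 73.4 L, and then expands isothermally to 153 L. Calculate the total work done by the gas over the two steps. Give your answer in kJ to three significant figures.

W_total ≈ 16.6 kJ

Step 1 (isobaric): W = PΔV = (185 kPa)(73.4 − 37.6 L) = 6623 J.
After step 1: P = 185 kPa, V = 73.4 L, T = 593.4 K.
Step 2 (isothermal): W = P₁V₁ ln(V₂/V₁) = (13579) ln(153/73.4) = 9974 J.
W_total = 6623 + 9974 = 16597 J.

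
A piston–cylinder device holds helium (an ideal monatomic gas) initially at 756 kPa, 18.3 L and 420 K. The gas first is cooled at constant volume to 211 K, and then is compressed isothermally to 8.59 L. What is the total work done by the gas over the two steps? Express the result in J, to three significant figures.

W_total ≈ -5260 J

Step 1 (isochoric): W = 0 (constant volume).
After step 1: P = 379.8 kPa (V unchanged).
Step 2 (isothermal): W = P₁V₁ ln(V₂/V₁) = (6950) ln(8.59/18.3) = -5257 J.
W_total = 0 − 5257 = -5257 J.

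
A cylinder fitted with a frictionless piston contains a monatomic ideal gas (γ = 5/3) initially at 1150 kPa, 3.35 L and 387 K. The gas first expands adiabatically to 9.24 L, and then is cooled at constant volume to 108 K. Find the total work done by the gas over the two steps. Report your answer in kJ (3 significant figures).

W_total ≈ 2.84 kJ

Step 1 (adiabatic): W = (P₁V₁ − P₂V₂)/(γ−1) = (3852 − 1959)/0.667 = 2841 J.
Step 2 (isochoric): W = 0 (constant volume).
W_total = 2841 + 0 = 2841 J.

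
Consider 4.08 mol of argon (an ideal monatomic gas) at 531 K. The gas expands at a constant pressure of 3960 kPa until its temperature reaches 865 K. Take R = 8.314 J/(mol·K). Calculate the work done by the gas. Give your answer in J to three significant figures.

Isobaric: W = P ΔV = nR ΔT.
W = (4.08)(8.314)(865 − 531) = 11330 J.

W ≈ 11300 J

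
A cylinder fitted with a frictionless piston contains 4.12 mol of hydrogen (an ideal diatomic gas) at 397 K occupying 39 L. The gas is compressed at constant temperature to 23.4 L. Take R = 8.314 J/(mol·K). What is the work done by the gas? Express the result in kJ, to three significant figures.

W ≈ -6.95 kJ

Isothermal: W = nRT ln(V₂/V₁).
W = (4.12)(8.314)(397) × ln(23.4/39)
  = 13599 × -0.5108
W_by_gas = -6947 J.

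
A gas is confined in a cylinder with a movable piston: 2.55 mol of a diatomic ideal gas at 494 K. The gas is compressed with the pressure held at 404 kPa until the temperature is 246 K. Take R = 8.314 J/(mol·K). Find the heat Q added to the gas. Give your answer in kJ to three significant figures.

Isobaric: W = nRΔT = (2.55)(8.314)(-248) = -5258 J.
ΔU = nCᵥΔT with Cᵥ = 5R/2: ΔU = (2.55)(20.79)(-248) = -13144 J.
Q = ΔU + W = -13144 − 5258 = -18402 J.

Q ≈ -18.4 kJ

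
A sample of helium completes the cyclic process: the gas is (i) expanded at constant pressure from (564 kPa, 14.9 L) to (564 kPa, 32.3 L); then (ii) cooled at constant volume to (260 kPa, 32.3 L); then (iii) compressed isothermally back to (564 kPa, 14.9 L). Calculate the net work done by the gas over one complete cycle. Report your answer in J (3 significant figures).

Leg (i): W = PΔV = (564)(32.3 − 14.9) = 9814 J.
Leg (ii): W = 0.
Leg (iii): W = PᵢVᵢ ln(V_f/Vᵢ) = (8398) ln(14.9/32.3) = -6498 J.
W_net = 9814 − 6498 = 3316 J.

W_net ≈ 3320 J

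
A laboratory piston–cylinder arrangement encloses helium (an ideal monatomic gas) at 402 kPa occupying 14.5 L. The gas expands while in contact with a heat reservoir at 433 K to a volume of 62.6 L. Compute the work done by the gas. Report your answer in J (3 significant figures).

Isothermal: W = nRT ln(V₂/V₁) = P₁V₁ ln(V₂/V₁).
P₁V₁ = (402 kPa)(14.5 L) = 5829 J.
W = 5829 × ln(62.6/14.5) = 5829 × 1.463
W_by_gas = 8526 J.

W ≈ 8530 J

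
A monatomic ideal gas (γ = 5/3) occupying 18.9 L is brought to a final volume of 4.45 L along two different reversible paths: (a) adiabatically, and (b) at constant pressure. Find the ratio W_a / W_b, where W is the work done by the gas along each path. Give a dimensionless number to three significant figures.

W_a / W_b ≈ 3.18

Path (a) adiabatic: W = P₁V₁(1 − (V₁/V₂)^(γ−1))/(γ−1) → W_a/(P₁V₁) = -2.434.
Path (b) isobaric: W = P₁(V₂ − V₁) → W_b/(P₁V₁) = -0.7646.
W_a / W_b = -2.434 / -0.7646 = 3.183.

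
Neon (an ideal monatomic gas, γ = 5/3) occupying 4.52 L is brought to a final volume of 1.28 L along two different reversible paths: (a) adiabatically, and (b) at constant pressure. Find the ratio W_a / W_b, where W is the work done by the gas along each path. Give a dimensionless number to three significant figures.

W_a / W_b ≈ 2.76

Path (a) adiabatic: W = P₁V₁(1 − (V₁/V₂)^(γ−1))/(γ−1) → W_a/(P₁V₁) = -1.978.
Path (b) isobaric: W = P₁(V₂ − V₁) → W_b/(P₁V₁) = -0.7168.
W_a / W_b = -1.978 / -0.7168 = 2.76.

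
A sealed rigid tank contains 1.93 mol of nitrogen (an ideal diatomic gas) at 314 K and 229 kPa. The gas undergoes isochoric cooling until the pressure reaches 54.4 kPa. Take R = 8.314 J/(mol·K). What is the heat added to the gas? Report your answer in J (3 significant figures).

Constant volume ⇒ W = 0, so Q = ΔU = nCᵥΔT with Cᵥ = 5R/2 = 20.79 J/(mol·K).
At constant V, T₂/T₁ = P₂/P₁ ⇒ ΔT = T₁(P₂/P₁ − 1) = 314·(54.4/229 − 1) = -239.4 K.
ΔU = (1.93)(20.79)(-239.4) = -9604 J.

Q ≈ -9600 J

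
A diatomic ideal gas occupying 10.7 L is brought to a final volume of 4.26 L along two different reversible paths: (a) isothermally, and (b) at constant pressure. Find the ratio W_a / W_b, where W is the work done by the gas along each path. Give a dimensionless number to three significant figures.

W_a / W_b ≈ 1.53

Path (a) isothermal: W = P₁V₁ ln(V₂/V₁) → W_a/(P₁V₁) = -0.921.
Path (b) isobaric: W = P₁(V₂ − V₁) → W_b/(P₁V₁) = -0.6019.
W_a / W_b = -0.921 / -0.6019 = 1.53.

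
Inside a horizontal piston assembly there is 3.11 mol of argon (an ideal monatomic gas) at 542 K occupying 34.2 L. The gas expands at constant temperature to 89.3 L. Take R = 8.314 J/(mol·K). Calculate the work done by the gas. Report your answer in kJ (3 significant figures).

Isothermal: W = nRT ln(V₂/V₁).
W = (3.11)(8.314)(542) × ln(89.3/34.2)
  = 14014 × 0.9598
W_by_gas = 13451 J.

W ≈ 13.5 kJ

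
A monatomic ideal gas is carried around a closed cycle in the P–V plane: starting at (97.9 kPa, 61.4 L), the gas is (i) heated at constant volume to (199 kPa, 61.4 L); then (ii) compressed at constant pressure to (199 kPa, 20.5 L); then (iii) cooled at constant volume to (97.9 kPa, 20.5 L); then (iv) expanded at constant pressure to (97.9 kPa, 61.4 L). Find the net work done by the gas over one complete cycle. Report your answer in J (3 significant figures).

W_net ≈ -4130 J

Constant-volume legs do no work.
W(ii) = (199)(20.5 − 61.4) = -8139 J; W(iv) = (97.9)(61.4 − 20.5) = 4004 J.
W_net = -8139 + 4004 = -4135 J (the counter-clockwise enclosed area).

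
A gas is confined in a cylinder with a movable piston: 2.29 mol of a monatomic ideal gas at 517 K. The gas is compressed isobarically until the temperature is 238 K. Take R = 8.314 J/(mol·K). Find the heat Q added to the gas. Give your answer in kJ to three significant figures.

Isobaric: W = nRΔT = (2.29)(8.314)(-279) = -5312 J.
ΔU = nCᵥΔT with Cᵥ = 3R/2: ΔU = (2.29)(12.47)(-279) = -7968 J.
Q = ΔU + W = -7968 − 5312 = -13280 J.

Q ≈ -13.3 kJ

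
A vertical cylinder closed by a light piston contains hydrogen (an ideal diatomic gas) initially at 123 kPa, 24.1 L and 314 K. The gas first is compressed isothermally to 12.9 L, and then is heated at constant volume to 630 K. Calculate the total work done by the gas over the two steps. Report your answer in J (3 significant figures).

W_total ≈ -1850 J

Step 1 (isothermal): W = P₁V₁ ln(V₂/V₁) = (2964) ln(12.9/24.1) = -1853 J.
Step 2 (isochoric): W = 0 (constant volume).
W_total = -1853 + 0 = -1853 J.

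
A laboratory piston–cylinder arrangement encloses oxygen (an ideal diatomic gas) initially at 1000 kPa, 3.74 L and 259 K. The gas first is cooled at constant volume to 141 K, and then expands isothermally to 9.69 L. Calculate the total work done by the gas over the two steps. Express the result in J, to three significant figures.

W_total ≈ 1940 J

Step 1 (isochoric): W = 0 (constant volume).
After step 1: P = 544.4 kPa (V unchanged).
Step 2 (isothermal): W = P₁V₁ ln(V₂/V₁) = (2036) ln(9.69/3.74) = 1938 J.
W_total = 0 + 1938 = 1938 J.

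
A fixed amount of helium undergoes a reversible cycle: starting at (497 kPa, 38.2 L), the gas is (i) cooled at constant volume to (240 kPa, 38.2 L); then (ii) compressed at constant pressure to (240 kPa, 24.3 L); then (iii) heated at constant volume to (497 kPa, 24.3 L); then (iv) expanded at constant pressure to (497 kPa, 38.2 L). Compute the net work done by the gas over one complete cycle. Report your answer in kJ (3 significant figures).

Constant-volume legs do no work.
W(ii) = (240)(24.3 − 38.2) = -3336 J; W(iv) = (497)(38.2 − 24.3) = 6908 J.
W_net = -3336 + 6908 = 3572 J (the clockwise enclosed area).

W_net ≈ 3.57 kJ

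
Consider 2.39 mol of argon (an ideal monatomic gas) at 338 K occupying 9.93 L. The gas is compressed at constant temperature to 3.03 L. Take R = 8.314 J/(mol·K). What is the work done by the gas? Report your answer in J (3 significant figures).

W ≈ -7970 J

Isothermal: W = nRT ln(V₂/V₁).
W = (2.39)(8.314)(338) × ln(3.03/9.93)
  = 6716 × -1.187
W_by_gas = -7972 J.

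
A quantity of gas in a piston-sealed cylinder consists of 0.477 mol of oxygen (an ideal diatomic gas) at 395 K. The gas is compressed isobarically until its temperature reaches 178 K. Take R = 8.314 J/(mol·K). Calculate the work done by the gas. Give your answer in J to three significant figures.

Isobaric: W = P ΔV = nR ΔT.
W = (0.477)(8.314)(178 − 395) = -860.6 J.

W ≈ -861 J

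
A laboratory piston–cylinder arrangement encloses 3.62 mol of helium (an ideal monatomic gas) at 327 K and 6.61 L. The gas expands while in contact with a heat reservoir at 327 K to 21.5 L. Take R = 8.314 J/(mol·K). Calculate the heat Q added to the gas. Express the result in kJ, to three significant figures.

Q ≈ 11.6 kJ

Isothermal ⇒ ΔU = 0, so Q = W = nRT ln(V₂/V₁).
Q = (3.62)(8.314)(327) ln(21.5/6.61) = 9842 × 1.179 = 11608 J.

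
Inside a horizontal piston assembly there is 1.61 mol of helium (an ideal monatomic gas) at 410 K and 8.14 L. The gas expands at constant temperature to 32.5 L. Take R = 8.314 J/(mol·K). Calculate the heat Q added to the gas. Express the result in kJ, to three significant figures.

Q ≈ 7.60 kJ

Isothermal ⇒ ΔU = 0, so Q = W = nRT ln(V₂/V₁).
Q = (1.61)(8.314)(410) ln(32.5/8.14) = 5488 × 1.384 = 7598 J.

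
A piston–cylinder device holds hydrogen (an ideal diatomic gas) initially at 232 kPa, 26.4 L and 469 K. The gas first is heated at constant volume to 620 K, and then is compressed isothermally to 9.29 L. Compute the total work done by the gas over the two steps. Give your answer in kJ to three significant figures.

W_total ≈ -8.46 kJ

Step 1 (isochoric): W = 0 (constant volume).
After step 1: P = 306.7 kPa (V unchanged).
Step 2 (isothermal): W = P₁V₁ ln(V₂/V₁) = (8097) ln(9.29/26.4) = -8456 J.
W_total = 0 − 8456 = -8456 J.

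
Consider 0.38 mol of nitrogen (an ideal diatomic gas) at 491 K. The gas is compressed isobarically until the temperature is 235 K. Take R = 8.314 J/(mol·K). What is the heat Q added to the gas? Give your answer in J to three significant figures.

Isobaric: W = nRΔT = (0.38)(8.314)(-256) = -808.8 J.
ΔU = nCᵥΔT with Cᵥ = 5R/2: ΔU = (0.38)(20.79)(-256) = -2022 J.
Q = ΔU + W = -2022 − 808.8 = -2831 J.

Q ≈ -2830 J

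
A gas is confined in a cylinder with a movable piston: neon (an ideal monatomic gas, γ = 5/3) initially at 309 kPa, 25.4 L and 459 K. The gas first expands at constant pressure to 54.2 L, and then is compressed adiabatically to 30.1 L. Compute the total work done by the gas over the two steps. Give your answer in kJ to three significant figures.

Step 1 (isobaric): W = PΔV = (309 kPa)(54.2 − 25.4 L) = 8899 J.
After step 1: P = 309 kPa, V = 54.2 L, T = 979.4 K.
Step 2 (adiabatic): W = (P₁V₁ − P₂V₂)/(γ−1) = (16748 − 24788)/0.667 = -12061 J.
W_total = 8899 − 12061 = -3162 J.

W_total ≈ -3.16 kJ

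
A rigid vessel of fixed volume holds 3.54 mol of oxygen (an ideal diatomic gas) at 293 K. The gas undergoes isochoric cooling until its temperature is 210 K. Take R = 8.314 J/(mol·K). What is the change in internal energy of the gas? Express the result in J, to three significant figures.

ΔU ≈ -6110 J

Constant volume ⇒ W = 0, so Q = ΔU = nCᵥΔT with Cᵥ = 5R/2 = 20.79 J/(mol·K).
ΔU = (3.54)(20.79)(210 − 293) = -6107 J.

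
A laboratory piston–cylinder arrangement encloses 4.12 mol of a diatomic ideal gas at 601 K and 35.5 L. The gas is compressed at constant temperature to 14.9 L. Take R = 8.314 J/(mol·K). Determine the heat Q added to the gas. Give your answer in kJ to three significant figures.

Isothermal ⇒ ΔU = 0, so Q = W = nRT ln(V₂/V₁).
Q = (4.12)(8.314)(601) ln(14.9/35.5) = 20586 × -0.8682 = -17873 J.

Q ≈ -17.9 kJ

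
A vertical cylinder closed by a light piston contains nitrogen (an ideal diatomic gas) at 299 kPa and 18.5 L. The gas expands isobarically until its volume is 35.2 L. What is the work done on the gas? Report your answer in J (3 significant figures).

W ≈ -4990 J

Isobaric: W = P ΔV.
W = (299 kPa)(35.2 − 18.5 L) = (299)(16.7) = 4993 J.
Work on gas = −W_by = -4993 J.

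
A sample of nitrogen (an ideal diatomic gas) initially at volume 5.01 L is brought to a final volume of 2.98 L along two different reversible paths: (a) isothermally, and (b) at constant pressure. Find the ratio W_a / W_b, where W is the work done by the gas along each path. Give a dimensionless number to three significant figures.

Path (a) isothermal: W = P₁V₁ ln(V₂/V₁) → W_a/(P₁V₁) = -0.5195.
Path (b) isobaric: W = P₁(V₂ − V₁) → W_b/(P₁V₁) = -0.4052.
W_a / W_b = -0.5195 / -0.4052 = 1.282.

W_a / W_b ≈ 1.28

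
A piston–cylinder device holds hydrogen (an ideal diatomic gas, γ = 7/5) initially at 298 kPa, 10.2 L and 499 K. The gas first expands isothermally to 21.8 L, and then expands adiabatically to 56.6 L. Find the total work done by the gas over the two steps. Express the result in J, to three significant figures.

Step 1 (isothermal): W = P₁V₁ ln(V₂/V₁) = (3040) ln(21.8/10.2) = 2309 J.
After step 1: P = 139.4 kPa, V = 21.8 L, T = 499 K.
Step 2 (adiabatic): W = (P₁V₁ − P₂V₂)/(γ−1) = (3040 − 2075)/0.4 = 2411 J.
W_total = 2309 + 2411 = 4719 J.

W_total ≈ 4720 J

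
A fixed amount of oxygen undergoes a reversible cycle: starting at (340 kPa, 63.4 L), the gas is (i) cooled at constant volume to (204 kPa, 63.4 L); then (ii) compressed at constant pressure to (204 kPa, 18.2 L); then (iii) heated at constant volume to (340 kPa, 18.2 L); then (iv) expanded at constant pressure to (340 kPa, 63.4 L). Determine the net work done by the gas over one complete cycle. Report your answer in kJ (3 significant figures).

Constant-volume legs do no work.
W(ii) = (204)(18.2 − 63.4) = -9221 J; W(iv) = (340)(63.4 − 18.2) = 15368 J.
W_net = -9221 + 15368 = 6147 J (the clockwise enclosed area).

W_net ≈ 6.15 kJ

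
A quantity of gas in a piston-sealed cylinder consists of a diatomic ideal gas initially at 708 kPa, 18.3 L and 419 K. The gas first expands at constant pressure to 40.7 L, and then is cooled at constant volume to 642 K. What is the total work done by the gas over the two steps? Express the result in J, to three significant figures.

W_total ≈ 15900 J

Step 1 (isobaric): W = PΔV = (708 kPa)(40.7 − 18.3 L) = 15859 J.
Step 2 (isochoric): W = 0 (constant volume).
W_total = 15859 + 0 = 15859 J.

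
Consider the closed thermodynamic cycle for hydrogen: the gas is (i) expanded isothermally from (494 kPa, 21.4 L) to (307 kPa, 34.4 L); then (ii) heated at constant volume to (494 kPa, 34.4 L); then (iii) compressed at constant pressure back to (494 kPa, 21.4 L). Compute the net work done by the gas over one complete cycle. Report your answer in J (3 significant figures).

Leg (i): W = PᵢVᵢ ln(V_f/Vᵢ) = (10572) ln(34.4/21.4) = 5018 J.
Leg (ii): W = 0.
Leg (iii): W = PΔV = (494)(21.4 − 34.4) = -6422 J.
W_net = 5018 − 6422 = -1404 J.

W_net ≈ -1400 J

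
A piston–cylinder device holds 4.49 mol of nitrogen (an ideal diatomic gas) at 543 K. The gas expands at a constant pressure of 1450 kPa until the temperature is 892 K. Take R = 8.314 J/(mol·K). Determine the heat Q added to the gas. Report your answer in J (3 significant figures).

Isobaric: W = nRΔT = (4.49)(8.314)(349) = 13028 J.
ΔU = nCᵥΔT with Cᵥ = 5R/2: ΔU = (4.49)(20.79)(349) = 32570 J.
Q = ΔU + W = 32570 + 13028 = 45598 J.

Q ≈ 45600 J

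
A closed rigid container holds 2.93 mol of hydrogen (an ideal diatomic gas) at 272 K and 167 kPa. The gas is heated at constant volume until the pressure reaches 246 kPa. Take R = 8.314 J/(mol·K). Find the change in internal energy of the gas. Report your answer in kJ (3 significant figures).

ΔU ≈ 7.84 kJ

Constant volume ⇒ W = 0, so Q = ΔU = nCᵥΔT with Cᵥ = 5R/2 = 20.79 J/(mol·K).
At constant V, T₂/T₁ = P₂/P₁ ⇒ ΔT = T₁(P₂/P₁ − 1) = 272·(246/167 − 1) = 128.7 K.
ΔU = (2.93)(20.79)(128.7) = 7836 J.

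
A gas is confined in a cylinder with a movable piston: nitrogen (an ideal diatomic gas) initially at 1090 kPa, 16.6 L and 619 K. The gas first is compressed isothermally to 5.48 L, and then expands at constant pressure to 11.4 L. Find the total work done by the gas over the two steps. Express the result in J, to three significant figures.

W_total ≈ -507 J

Step 1 (isothermal): W = P₁V₁ ln(V₂/V₁) = (18094) ln(5.48/16.6) = -20054 J.
After step 1: P = 3302 kPa, V = 5.48 L, T = 619 K.
Step 2 (isobaric): W = PΔV = (3302 kPa)(11.4 − 5.48 L) = 19547 J.
W_total = -20054 + 19547 = -506.7 J.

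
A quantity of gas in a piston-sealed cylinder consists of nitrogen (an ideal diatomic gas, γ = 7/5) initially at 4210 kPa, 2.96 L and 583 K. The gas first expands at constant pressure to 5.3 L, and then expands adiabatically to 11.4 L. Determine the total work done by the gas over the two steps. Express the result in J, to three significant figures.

Step 1 (isobaric): W = PΔV = (4210 kPa)(5.3 − 2.96 L) = 9851 J.
After step 1: P = 4210 kPa, V = 5.3 L, T = 1044 K.
Step 2 (adiabatic): W = (P₁V₁ − P₂V₂)/(γ−1) = (22313 − 16425)/0.4 = 14720 J.
W_total = 9851 + 14720 = 24571 J.

W_total ≈ 24600 J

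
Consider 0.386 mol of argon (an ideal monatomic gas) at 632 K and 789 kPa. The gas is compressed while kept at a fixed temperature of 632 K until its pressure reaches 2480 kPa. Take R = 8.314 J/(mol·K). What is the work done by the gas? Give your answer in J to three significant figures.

W ≈ -2320 J

Isothermal process: W = nRT ln(V₂/V₁) = nRT ln(P₁/P₂).
W = (0.386)(8.314)(632) × ln(789/2480)
  = 2028 × ln(0.3181) = 2028 × -1.145
W_by_gas = -2323 J.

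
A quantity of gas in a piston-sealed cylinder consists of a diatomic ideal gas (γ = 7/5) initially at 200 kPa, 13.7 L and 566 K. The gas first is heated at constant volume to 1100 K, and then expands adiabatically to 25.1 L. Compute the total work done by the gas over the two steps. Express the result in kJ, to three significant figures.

Step 1 (isochoric): W = 0 (constant volume).
After step 1: P = 388.7 kPa (V unchanged).
Step 2 (adiabatic): W = (P₁V₁ − P₂V₂)/(γ−1) = (5325 − 4180)/0.4 = 2863 J.
W_total = 0 + 2863 = 2863 J.

W_total ≈ 2.86 kJ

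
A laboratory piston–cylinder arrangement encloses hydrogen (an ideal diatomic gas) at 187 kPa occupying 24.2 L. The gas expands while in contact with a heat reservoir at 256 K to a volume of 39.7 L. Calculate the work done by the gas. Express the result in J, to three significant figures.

Isothermal: W = nRT ln(V₂/V₁) = P₁V₁ ln(V₂/V₁).
P₁V₁ = (187 kPa)(24.2 L) = 4525 J.
W = 4525 × ln(39.7/24.2) = 4525 × 0.495
W_by_gas = 2240 J.

W ≈ 2240 J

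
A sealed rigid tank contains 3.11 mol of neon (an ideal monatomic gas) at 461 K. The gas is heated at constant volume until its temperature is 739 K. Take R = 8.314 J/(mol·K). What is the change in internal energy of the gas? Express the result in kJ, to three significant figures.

ΔU ≈ 10.8 kJ

Constant volume ⇒ W = 0, so Q = ΔU = nCᵥΔT with Cᵥ = 3R/2 = 12.47 J/(mol·K).
ΔU = (3.11)(12.47)(739 − 461) = 10782 J.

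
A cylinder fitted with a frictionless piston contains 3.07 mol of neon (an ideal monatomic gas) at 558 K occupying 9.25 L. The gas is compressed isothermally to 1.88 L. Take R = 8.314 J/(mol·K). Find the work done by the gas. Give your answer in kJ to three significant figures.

Isothermal: W = nRT ln(V₂/V₁).
W = (3.07)(8.314)(558) × ln(1.88/9.25)
  = 14242 × -1.593
W_by_gas = -22693 J.

W ≈ -22.7 kJ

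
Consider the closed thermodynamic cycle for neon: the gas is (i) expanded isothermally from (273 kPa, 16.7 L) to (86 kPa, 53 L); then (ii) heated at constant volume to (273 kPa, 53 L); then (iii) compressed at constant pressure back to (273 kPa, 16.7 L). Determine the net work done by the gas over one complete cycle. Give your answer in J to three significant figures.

W_net ≈ -4640 J

Leg (i): W = PᵢVᵢ ln(V_f/Vᵢ) = (4559) ln(53/16.7) = 5265 J.
Leg (ii): W = 0.
Leg (iii): W = PΔV = (273)(16.7 − 53) = -9910 J.
W_net = 5265 − 9910 = -4645 J.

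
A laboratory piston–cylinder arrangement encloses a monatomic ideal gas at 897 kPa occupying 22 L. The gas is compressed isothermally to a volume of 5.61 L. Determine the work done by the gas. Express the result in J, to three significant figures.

W ≈ -27000 J

Isothermal: W = nRT ln(V₂/V₁) = P₁V₁ ln(V₂/V₁).
P₁V₁ = (897 kPa)(22 L) = 19734 J.
W = 19734 × ln(5.61/22) = 19734 × -1.366
W_by_gas = -26966 J.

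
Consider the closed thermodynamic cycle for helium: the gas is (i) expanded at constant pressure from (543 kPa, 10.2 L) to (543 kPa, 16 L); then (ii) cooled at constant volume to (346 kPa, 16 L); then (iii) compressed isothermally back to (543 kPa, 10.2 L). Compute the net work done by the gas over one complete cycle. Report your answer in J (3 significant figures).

W_net ≈ 657 J

Leg (i): W = PΔV = (543)(16 − 10.2) = 3149 J.
Leg (ii): W = 0.
Leg (iii): W = PᵢVᵢ ln(V_f/Vᵢ) = (5536) ln(10.2/16) = -2492 J.
W_net = 3149 − 2492 = 657.1 J.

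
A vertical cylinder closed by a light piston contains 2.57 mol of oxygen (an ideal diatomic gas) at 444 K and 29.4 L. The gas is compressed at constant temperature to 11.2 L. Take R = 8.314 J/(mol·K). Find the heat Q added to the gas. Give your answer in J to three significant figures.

Q ≈ -9160 J

Isothermal ⇒ ΔU = 0, so Q = W = nRT ln(V₂/V₁).
Q = (2.57)(8.314)(444) ln(11.2/29.4) = 9487 × -0.9651 = -9156 J.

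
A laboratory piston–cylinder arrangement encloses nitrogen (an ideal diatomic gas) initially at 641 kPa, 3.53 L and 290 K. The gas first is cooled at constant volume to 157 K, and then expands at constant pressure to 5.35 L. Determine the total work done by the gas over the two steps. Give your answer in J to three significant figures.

Step 1 (isochoric): W = 0 (constant volume).
After step 1: P = 347 kPa (V unchanged).
Step 2 (isobaric): W = PΔV = (347 kPa)(5.35 − 3.53 L) = 631.6 J.
W_total = 0 + 631.6 = 631.6 J.

W_total ≈ 632 J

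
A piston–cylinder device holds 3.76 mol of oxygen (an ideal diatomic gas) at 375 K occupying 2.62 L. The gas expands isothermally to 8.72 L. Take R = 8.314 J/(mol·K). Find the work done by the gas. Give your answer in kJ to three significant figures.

Isothermal: W = nRT ln(V₂/V₁).
W = (3.76)(8.314)(375) × ln(8.72/2.62)
  = 11723 × 1.202
W_by_gas = 14096 J.

W ≈ 14.1 kJ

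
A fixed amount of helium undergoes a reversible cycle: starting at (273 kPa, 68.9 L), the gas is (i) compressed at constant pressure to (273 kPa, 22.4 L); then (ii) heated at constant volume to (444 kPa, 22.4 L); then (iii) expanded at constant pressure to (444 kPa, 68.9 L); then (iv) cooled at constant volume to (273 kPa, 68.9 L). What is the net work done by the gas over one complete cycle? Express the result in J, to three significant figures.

Constant-volume legs do no work.
W(i) = (273)(22.4 − 68.9) = -12695 J; W(iii) = (444)(68.9 − 22.4) = 20646 J.
W_net = -12695 + 20646 = 7952 J (the clockwise enclosed area).

W_net ≈ 7950 J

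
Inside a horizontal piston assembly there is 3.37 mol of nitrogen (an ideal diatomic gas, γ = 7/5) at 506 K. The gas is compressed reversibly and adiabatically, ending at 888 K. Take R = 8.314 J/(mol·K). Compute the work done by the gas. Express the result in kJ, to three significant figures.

W ≈ -26.8 kJ

Adiabatic ⇒ Q = 0, so W_by = −ΔU = nCᵥ(T₁ − T₂).
Cᵥ = 5R/2 = 20.79 J/(mol·K).
W = (3.37)(20.79)(506 − 888) = -26757 J.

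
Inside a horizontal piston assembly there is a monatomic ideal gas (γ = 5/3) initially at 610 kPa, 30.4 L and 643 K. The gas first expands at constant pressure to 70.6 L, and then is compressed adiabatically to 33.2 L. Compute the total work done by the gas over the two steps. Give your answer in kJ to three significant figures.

W_total ≈ -17.7 kJ

Step 1 (isobaric): W = PΔV = (610 kPa)(70.6 − 30.4 L) = 24522 J.
After step 1: P = 610 kPa, V = 70.6 L, T = 1493 K.
Step 2 (adiabatic): W = (P₁V₁ − P₂V₂)/(γ−1) = (43066 − 71216)/0.667 = -42225 J.
W_total = 24522 − 42225 = -17703 J.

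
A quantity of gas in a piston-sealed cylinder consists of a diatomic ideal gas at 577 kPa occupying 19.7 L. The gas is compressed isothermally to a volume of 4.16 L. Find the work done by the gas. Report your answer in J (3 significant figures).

W ≈ -17700 J

Isothermal: W = nRT ln(V₂/V₁) = P₁V₁ ln(V₂/V₁).
P₁V₁ = (577 kPa)(19.7 L) = 11367 J.
W = 11367 × ln(4.16/19.7) = 11367 × -1.555
W_by_gas = -17677 J.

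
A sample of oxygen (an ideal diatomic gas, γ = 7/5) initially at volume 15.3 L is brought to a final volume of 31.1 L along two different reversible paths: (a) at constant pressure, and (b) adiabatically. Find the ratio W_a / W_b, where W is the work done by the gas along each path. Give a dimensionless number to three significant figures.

W_a / W_b ≈ 1.67

Path (a) isobaric: W = P₁(V₂ − V₁) → W_a/(P₁V₁) = 1.033.
Path (b) adiabatic: W = P₁V₁(1 − (V₁/V₂)^(γ−1))/(γ−1) → W_b/(P₁V₁) = 0.6176.
W_a / W_b = 1.033 / 0.6176 = 1.672.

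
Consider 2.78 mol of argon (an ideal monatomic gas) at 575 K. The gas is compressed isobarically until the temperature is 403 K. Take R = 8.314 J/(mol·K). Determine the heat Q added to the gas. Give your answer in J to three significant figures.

Isobaric: W = nRΔT = (2.78)(8.314)(-172) = -3975 J.
ΔU = nCᵥΔT with Cᵥ = 3R/2: ΔU = (2.78)(12.47)(-172) = -5963 J.
Q = ΔU + W = -5963 − 3975 = -9939 J.

Q ≈ -9940 J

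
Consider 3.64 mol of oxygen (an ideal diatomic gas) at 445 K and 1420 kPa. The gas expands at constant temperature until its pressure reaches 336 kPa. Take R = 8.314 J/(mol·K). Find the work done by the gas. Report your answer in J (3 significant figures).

W ≈ 19400 J

Isothermal process: W = nRT ln(V₂/V₁) = nRT ln(P₁/P₂).
W = (3.64)(8.314)(445) × ln(1420/336)
  = 13467 × ln(4.226) = 13467 × 1.441
W_by_gas = 19410 J.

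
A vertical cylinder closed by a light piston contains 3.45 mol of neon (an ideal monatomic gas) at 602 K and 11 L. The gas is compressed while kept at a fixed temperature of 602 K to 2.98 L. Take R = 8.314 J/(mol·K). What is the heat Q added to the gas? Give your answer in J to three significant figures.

Isothermal ⇒ ΔU = 0, so Q = W = nRT ln(V₂/V₁).
Q = (3.45)(8.314)(602) ln(2.98/11) = 17267 × -1.306 = -22551 J.

Q ≈ -22600 J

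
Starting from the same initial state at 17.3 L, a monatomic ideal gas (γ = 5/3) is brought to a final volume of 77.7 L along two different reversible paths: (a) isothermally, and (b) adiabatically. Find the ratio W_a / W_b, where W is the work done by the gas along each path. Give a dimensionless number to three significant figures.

Path (a) isothermal: W = P₁V₁ ln(V₂/V₁) → W_a/(P₁V₁) = 1.502.
Path (b) adiabatic: W = P₁V₁(1 − (V₁/V₂)^(γ−1))/(γ−1) → W_b/(P₁V₁) = 0.949.
W_a / W_b = 1.502 / 0.949 = 1.583.

W_a / W_b ≈ 1.58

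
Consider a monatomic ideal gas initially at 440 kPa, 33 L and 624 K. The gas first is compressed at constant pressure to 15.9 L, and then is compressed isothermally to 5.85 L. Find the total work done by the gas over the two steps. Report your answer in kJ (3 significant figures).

Step 1 (isobaric): W = PΔV = (440 kPa)(15.9 − 33 L) = -7524 J.
After step 1: P = 440 kPa, V = 15.9 L, T = 300.7 K.
Step 2 (isothermal): W = P₁V₁ ln(V₂/V₁) = (6996) ln(5.85/15.9) = -6995 J.
W_total = -7524 − 6995 = -14519 J.

W_total ≈ -14.5 kJ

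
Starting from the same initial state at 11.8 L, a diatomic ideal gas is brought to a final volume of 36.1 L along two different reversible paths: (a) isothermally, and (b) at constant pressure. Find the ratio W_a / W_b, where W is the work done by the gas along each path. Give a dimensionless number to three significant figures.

Path (a) isothermal: W = P₁V₁ ln(V₂/V₁) → W_a/(P₁V₁) = 1.118.
Path (b) isobaric: W = P₁(V₂ − V₁) → W_b/(P₁V₁) = 2.059.
W_a / W_b = 1.118 / 2.059 = 0.543.

W_a / W_b ≈ 0.543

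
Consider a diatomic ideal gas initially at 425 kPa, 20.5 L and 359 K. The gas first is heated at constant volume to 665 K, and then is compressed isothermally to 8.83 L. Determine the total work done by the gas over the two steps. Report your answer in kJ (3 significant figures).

W_total ≈ -13.6 kJ

Step 1 (isochoric): W = 0 (constant volume).
After step 1: P = 787.3 kPa (V unchanged).
Step 2 (isothermal): W = P₁V₁ ln(V₂/V₁) = (16139) ln(8.83/20.5) = -13593 J.
W_total = 0 − 13593 = -13593 J.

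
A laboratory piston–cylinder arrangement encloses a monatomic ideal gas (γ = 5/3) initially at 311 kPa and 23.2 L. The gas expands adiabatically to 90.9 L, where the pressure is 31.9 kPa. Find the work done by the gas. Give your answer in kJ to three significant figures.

Adiabatic: W = (P₁V₁ − P₂V₂)/(γ − 1) with γ = 5/3.
P₁V₁ = 7215 J, P₂V₂ = 2900 J.
W = (7215 − 2900) / 0.6667 = 6473 J.

W ≈ 6.47 kJ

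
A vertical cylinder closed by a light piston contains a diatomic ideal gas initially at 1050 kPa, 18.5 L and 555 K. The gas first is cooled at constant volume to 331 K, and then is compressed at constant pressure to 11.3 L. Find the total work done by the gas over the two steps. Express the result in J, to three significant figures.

W_total ≈ -4510 J

Step 1 (isochoric): W = 0 (constant volume).
After step 1: P = 626.2 kPa (V unchanged).
Step 2 (isobaric): W = PΔV = (626.2 kPa)(11.3 − 18.5 L) = -4509 J.
W_total = 0 − 4509 = -4509 J.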